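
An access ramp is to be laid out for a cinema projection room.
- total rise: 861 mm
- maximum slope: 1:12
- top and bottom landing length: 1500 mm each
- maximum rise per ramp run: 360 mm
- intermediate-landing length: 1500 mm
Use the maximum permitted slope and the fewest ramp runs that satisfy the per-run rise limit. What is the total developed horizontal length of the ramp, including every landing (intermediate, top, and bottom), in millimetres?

861 / 360 = 2.39, so 3 ramp runs are needed. That means 2 intermediate landings.
Ramp run (horizontal) at 1:12: 861 × 12 = 10332 mm.
2 intermediate landings contribute 2 × 1500 = 3000 mm.
Top and bottom landings: 2 × 1500 = 3000 mm.
Total = 10332 + 3000 + 3000 = 16332 mm.

16332 mm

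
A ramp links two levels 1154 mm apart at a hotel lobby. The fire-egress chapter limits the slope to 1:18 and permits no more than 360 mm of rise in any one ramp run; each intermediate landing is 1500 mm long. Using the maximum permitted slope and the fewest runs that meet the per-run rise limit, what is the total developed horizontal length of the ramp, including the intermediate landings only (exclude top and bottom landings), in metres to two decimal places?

25.27 m

1154 / 360 = 3.21, so 4 ramp runs are needed. That means 3 intermediate landings.
Horizontal run for 1154 mm of rise at 1:18 is 1154 × 18 = 20772 mm.
3 intermediate landings contribute 3 × 1500 = 4500 mm.
Developed length = 20772 + 4500 = 25272 mm.
= 25.27 m.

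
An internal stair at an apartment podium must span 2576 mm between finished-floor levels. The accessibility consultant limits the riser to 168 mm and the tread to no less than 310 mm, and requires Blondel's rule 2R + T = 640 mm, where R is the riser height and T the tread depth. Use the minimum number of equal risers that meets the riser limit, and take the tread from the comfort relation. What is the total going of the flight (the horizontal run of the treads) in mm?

At most 168 each: 2576/168 = 15.33, giving 16 risers.
Each riser is 2576/16 = 161 mm (≤ 168 mm).
T = 640 − 2·161 = 318 mm, which satisfies the 310 mm minimum.
Treads = 16 − 1 = 15; going = 15 × 318 = 4770 mm.

4770 mm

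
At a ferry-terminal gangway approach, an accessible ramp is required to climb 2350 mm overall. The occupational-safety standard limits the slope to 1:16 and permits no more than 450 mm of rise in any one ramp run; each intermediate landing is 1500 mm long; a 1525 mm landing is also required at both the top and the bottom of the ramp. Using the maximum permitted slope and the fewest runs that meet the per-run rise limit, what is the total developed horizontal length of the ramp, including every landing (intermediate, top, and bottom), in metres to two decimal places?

48.15 m

At most 450 each: 2350/450 = 5.22, giving 6 ramp runs. That means 5 intermediate landings.
Ramp run (horizontal) at 1:16: 2350 × 16 = 37600 mm.
Intermediate landings: 5 × 1500 = 7500 mm.
Top and bottom landings: 2 × 1525 = 3050 mm.
Total = 37600 + 7500 + 3050 = 48150 mm.
= 48.15 m.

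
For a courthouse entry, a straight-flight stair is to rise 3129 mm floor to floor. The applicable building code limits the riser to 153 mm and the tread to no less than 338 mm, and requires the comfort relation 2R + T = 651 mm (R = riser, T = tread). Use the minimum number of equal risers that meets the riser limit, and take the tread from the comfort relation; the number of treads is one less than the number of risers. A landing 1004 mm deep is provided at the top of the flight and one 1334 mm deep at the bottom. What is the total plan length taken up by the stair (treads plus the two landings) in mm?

⌈3129/153⌉ = 21 risers.
Riser R = 3129 / 21 = 149 mm, within the 153 mm limit.
T = 651 − 2·149 = 353 mm, which satisfies the 338 mm minimum.
21 risers give 20 treads; going = 20 × 353 = 7060 mm.
Enclosure = 7060 + 1004 + 1334 = 9398 mm.

9398 mm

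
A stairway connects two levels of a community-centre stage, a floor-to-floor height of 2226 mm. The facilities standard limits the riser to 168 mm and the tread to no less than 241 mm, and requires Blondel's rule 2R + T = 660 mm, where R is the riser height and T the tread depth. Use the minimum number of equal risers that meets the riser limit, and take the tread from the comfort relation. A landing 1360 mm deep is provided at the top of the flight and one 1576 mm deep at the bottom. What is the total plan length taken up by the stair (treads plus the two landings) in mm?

At most 168 each: 2226/168 = 13.25, giving 14 risers.
R = 2226 ÷ 14 = 159 mm.
Tread T = 660 − 2 × 159 = 342 mm (≥ 241 mm).
14 risers give 13 treads; going = 13 × 342 = 4446 mm.
Enclosure = 4446 + 1360 + 1576 = 7382 mm.

7382 mm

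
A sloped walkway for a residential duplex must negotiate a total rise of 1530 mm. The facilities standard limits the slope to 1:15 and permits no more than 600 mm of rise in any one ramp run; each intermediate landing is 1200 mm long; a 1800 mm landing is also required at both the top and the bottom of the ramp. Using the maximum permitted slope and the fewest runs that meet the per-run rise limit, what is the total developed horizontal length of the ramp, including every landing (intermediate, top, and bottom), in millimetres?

28950 mm

1530 / 600 = 2.550 → round up to 3 ramp runs. That means 2 intermediate landings.
Horizontal run for 1530 mm of rise at 1:15 is 1530 × 15 = 22950 mm.
Intermediate landings: 2 × 1200 = 2400 mm.
Top and bottom landings: 2 × 1800 = 3600 mm.
Total = 22950 + 2400 + 3600 = 28950 mm.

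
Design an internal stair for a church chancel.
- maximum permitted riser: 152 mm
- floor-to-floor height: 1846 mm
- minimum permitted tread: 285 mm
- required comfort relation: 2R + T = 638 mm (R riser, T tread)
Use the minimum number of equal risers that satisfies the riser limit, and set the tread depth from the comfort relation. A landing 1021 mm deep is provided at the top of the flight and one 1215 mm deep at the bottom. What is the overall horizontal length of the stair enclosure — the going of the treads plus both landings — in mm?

6484 mm

1846 / 152 = 12.14, so 13 risers are needed.
Each riser is 1846/13 = 142 mm (≤ 152 mm).
T = 638 − 2·142 = 354 mm, which satisfies the 285 mm minimum.
Treads = 13 − 1 = 12; going = 12 × 354 = 4248 mm.
Enclosure = 4248 + 1021 + 1215 = 6484 mm.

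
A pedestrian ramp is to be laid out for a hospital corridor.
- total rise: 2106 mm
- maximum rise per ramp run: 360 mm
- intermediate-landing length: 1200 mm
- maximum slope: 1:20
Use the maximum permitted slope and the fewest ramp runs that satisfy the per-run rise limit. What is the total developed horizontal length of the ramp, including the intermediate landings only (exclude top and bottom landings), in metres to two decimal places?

48.12 m

At most 360 each: 2106/360 = 5.85, giving 6 ramp runs. That means 5 intermediate landings.
Ramp run (horizontal) at 1:20: 2106 × 20 = 42120 mm.
Intermediate landings: 5 × 1200 = 6000 mm.
Developed length = 42120 + 6000 = 48120 mm.
= 48.12 m.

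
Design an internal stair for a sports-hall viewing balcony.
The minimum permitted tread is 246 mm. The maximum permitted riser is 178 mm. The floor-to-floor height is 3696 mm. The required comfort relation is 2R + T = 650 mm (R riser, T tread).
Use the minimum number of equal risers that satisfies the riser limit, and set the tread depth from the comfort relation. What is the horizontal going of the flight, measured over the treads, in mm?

3696 / 178 = 20.764 → round up to 21 risers.
R = 3696 ÷ 21 = 176 mm.
Tread T = 650 − 2 × 176 = 298 mm (≥ 246 mm).
21 risers give 20 treads; going = 20 × 298 = 5960 mm.

5960 mm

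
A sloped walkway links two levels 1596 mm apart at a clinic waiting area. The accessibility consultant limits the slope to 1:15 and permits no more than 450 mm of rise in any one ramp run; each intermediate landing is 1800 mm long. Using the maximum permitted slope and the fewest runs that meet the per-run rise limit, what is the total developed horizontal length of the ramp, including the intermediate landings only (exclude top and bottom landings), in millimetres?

At most 450 each: 1596/450 = 3.55, giving 4 ramp runs. That means 3 intermediate landings.
Ramp run (horizontal) at 1:15: 1596 × 15 = 23940 mm.
3 intermediate landings contribute 3 × 1800 = 5400 mm.
Total developed length = 23940 + 5400 = 29340 mm.

29340 mm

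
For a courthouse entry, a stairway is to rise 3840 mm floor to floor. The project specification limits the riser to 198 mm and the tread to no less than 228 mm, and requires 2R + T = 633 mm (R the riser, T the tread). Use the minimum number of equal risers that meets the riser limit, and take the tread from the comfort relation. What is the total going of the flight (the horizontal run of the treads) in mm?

4731 mm

At most 198 each: 3840/198 = 19.39, giving 20 risers.
Riser R = 3840 / 20 = 192 mm, within the 198 mm limit.
From 2R + T = 633: T = 633 − 384 = 249 mm.
Going = (20 − 1) × 249 = 4731 mm.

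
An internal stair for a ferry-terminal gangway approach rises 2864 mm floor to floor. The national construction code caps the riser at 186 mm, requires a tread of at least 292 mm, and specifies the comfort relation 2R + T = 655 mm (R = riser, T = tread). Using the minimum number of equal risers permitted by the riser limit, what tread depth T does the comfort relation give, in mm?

297 mm

2864 / 186 = 15.40, so 16 risers are needed.
R = 2864 ÷ 16 = 179 mm.
T = 655 − 2·179 = 297 mm, which satisfies the 292 mm minimum.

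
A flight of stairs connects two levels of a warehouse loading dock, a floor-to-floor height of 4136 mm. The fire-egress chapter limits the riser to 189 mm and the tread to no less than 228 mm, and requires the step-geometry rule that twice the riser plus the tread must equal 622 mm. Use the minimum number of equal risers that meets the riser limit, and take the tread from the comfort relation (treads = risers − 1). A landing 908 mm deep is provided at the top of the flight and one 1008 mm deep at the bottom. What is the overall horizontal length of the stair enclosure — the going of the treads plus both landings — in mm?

7082 mm

4136 / 189 = 21.88, so 22 risers are needed.
Each riser is 4136/22 = 188 mm (≤ 189 mm).
From 2R + T = 622: T = 622 − 376 = 246 mm.
Treads = 22 − 1 = 21; going = 21 × 246 = 5166 mm.
Add landings: 5166 + 908 + 1008 = 7082 mm.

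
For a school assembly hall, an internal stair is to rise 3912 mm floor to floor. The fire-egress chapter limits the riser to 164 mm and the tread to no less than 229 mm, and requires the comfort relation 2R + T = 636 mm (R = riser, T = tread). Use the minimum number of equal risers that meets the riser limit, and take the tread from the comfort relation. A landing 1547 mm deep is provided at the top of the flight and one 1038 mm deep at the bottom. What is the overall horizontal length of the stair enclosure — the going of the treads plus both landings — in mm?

9715 mm

At most 164 each: 3912/164 = 23.85, giving 24 risers.
Each riser is 3912/24 = 163 mm (≤ 164 mm).
From 2R + T = 636: T = 636 − 326 = 310 mm.
Going = (24 − 1) × 310 = 7130 mm.
Enclosure = 7130 + 1547 + 1038 = 9715 mm.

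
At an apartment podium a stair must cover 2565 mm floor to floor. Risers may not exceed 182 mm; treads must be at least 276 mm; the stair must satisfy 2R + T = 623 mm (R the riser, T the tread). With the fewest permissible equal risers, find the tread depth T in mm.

2565 / 182 = 14.093 → round up to 15 risers.
Riser R = 2565 / 15 = 171 mm, within the 182 mm limit.
From 2R + T = 623: T = 623 − 342 = 281 mm.

281 mm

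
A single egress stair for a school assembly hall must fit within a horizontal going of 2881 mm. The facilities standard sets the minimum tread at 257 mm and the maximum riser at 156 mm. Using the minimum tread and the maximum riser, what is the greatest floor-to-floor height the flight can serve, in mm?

2881 / 257 = 11.21, so 11 treads fit.
Risers = treads + 1 = 12.
Maximum height = 12 × 156 = 1872 mm.

1872 mm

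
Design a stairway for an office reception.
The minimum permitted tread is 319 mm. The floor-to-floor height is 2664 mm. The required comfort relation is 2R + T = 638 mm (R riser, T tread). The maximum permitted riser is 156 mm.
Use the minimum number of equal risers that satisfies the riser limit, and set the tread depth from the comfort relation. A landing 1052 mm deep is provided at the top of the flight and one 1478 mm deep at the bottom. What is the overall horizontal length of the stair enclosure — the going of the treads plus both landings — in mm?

8344 mm

⌈2664/156⌉ = 18 risers.
R = 2664 ÷ 18 = 148 mm.
T = 638 − 2·148 = 342 mm, which satisfies the 319 mm minimum.
18 risers give 17 treads; going = 17 × 342 = 5814 mm.
Enclosure = 5814 + 1052 + 1478 = 8344 mm.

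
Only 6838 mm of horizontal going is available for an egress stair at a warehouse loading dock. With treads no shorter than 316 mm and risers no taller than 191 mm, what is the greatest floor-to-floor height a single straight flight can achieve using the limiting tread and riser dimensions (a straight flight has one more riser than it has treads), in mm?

6838 / 316 = 21.64, so 21 treads fit.
Risers = treads + 1 = 22.
Maximum height = 22 × 191 = 4202 mm.

4202 mm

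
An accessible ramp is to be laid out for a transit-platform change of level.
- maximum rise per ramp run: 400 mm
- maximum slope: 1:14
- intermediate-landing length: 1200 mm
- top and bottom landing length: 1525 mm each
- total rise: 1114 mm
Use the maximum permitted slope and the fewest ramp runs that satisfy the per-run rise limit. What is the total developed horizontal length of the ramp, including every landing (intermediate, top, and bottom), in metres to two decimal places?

⌈1114/400⌉ = 3 ramp runs. That means 2 intermediate landings.
Ramp run (horizontal) at 1:14: 1114 × 14 = 15596 mm.
2 intermediate landings contribute 2 × 1200 = 2400 mm.
Top and bottom landings: 2 × 1525 = 3050 mm.
Total = 15596 + 2400 + 3050 = 21046 mm.
= 21.05 m.

21.05 m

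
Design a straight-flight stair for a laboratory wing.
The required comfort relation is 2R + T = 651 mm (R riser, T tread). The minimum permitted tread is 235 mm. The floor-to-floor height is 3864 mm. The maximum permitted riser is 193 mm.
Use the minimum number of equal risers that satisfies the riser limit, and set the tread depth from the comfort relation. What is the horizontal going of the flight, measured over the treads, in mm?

3864 / 193 = 20.02, so 21 risers are needed.
R = 3864 ÷ 21 = 184 mm.
T = 651 − 2·184 = 283 mm, which satisfies the 235 mm minimum.
Treads = 21 − 1 = 20; going = 20 × 283 = 5660 mm.

5660 mm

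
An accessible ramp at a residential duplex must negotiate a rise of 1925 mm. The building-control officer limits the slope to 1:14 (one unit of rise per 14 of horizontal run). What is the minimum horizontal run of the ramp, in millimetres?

Run = rise × 14 = 1925 × 14 = 26950 mm.

26950 mm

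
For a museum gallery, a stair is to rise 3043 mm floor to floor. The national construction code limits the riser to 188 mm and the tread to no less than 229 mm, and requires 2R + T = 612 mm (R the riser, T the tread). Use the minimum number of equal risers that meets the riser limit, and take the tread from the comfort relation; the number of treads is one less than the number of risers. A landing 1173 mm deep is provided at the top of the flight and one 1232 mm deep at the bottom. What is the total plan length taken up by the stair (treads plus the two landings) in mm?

6469 mm

⌈3043/188⌉ = 17 risers.
R = 3043 ÷ 17 = 179 mm.
Tread T = 612 − 2 × 179 = 254 mm (≥ 229 mm).
Going = (17 − 1) × 254 = 4064 mm.
Enclosure = 4064 + 1173 + 1232 = 6469 mm.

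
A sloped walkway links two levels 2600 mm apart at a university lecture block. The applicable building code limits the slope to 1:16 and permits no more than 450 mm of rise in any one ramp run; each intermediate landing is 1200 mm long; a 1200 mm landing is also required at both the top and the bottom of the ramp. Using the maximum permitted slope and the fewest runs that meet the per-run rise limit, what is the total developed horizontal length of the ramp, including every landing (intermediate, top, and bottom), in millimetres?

2600 / 450 = 5.778 → round up to 6 ramp runs. That means 5 intermediate landings.
Horizontal run for 2600 mm of rise at 1:16 is 2600 × 16 = 41600 mm.
5 intermediate landings contribute 5 × 1200 = 6000 mm.
Top and bottom landings: 2 × 1200 = 2400 mm.
Total = 41600 + 6000 + 2400 = 50000 mm.

50000 mm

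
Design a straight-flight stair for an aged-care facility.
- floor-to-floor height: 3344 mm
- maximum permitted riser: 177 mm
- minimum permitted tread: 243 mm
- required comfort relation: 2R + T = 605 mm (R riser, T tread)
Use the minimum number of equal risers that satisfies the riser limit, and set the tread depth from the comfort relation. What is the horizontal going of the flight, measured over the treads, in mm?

4554 mm

3344 / 177 = 18.89, so 19 risers are needed.
R = 3344 ÷ 19 = 176 mm.
From 2R + T = 605: T = 605 − 352 = 253 mm.
19 risers give 18 treads; going = 18 × 253 = 4554 mm.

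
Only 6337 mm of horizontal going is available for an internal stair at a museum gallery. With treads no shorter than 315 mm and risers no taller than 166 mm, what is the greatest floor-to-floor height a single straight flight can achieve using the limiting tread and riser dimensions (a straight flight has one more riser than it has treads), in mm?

Treads that fit: ⌊6337 / 315⌋ = 20.
Risers = treads + 1 = 21.
Maximum height = 21 × 166 = 3486 mm.

3486 mm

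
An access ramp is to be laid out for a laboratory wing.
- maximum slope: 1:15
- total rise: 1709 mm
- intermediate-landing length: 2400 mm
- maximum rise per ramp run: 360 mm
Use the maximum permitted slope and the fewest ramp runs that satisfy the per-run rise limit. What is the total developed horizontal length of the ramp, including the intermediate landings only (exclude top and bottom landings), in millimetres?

35235 mm

At most 360 each: 1709/360 = 4.75, giving 5 ramp runs. That means 4 intermediate landings.
Ramp run (horizontal) at 1:15: 1709 × 15 = 25635 mm.
Intermediate landings: 4 × 2400 = 9600 mm.
Developed length = 25635 + 9600 = 35235 mm.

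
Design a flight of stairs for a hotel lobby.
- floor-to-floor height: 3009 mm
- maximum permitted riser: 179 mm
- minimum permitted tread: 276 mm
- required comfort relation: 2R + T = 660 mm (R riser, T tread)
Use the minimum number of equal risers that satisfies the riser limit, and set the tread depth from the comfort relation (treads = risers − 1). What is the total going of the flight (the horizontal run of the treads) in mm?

4896 mm

⌈3009/179⌉ = 17 risers.
Riser R = 3009 / 17 = 177 mm, within the 179 mm limit.
Tread T = 660 − 2 × 177 = 306 mm (≥ 276 mm).
17 risers give 16 treads; going = 16 × 306 = 4896 mm.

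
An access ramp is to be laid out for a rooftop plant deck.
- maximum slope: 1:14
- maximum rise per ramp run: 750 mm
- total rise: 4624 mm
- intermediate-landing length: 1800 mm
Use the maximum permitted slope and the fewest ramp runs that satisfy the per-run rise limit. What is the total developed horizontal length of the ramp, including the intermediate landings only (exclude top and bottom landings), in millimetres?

At most 750 each: 4624/750 = 6.17, giving 7 ramp runs. That means 6 intermediate landings.
Horizontal run for 4624 mm of rise at 1:14 is 4624 × 14 = 64736 mm.
6 intermediate landings contribute 6 × 1800 = 10800 mm.
Developed length = 64736 + 10800 = 75536 mm.

75536 mm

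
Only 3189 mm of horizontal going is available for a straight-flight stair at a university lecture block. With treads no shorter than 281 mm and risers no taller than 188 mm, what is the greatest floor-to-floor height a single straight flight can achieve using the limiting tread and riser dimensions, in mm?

2256 mm

3189 / 281 = 11.35, so 11 treads fit.
Risers = treads + 1 = 12.
Maximum height = 12 × 188 = 2256 mm.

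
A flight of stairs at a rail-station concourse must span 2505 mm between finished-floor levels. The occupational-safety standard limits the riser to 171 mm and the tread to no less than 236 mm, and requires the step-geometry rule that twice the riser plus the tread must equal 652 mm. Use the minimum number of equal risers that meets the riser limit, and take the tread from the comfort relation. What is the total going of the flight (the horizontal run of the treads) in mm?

2505 / 171 = 14.649 → round up to 15 risers.
Each riser is 2505/15 = 167 mm (≤ 171 mm).
T = 652 − 2·167 = 318 mm, which satisfies the 236 mm minimum.
Going = (15 − 1) × 318 = 4452 mm.

4452 mm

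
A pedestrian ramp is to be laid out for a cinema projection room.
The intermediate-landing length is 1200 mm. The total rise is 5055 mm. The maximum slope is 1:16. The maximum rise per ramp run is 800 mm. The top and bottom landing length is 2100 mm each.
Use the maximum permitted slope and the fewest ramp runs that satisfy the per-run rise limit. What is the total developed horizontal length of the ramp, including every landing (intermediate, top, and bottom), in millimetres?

92280 mm

⌈5055/800⌉ = 7 ramp runs. That means 6 intermediate landings.
Horizontal run for 5055 mm of rise at 1:16 is 5055 × 16 = 80880 mm.
6 intermediate landings contribute 6 × 1200 = 7200 mm.
Top and bottom landings: 2 × 2100 = 4200 mm.
Total = 80880 + 7200 + 4200 = 92280 mm.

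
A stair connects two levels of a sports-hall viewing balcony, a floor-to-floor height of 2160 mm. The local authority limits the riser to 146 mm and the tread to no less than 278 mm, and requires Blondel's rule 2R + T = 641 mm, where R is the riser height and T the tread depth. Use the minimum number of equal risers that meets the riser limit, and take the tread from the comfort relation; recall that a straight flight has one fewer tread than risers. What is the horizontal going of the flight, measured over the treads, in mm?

At most 146 each: 2160/146 = 14.79, giving 15 risers.
R = 2160 ÷ 15 = 144 mm.
From 2R + T = 641: T = 641 − 288 = 353 mm.
15 risers give 14 treads; going = 14 × 353 = 4942 mm.

4942 mm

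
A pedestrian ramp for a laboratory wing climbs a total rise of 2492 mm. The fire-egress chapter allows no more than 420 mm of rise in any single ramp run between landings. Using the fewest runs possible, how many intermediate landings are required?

5 intermediate landings

2492 / 420 = 5.93, so 6 ramp runs are needed.
6 runs are separated by 5 intermediate landings.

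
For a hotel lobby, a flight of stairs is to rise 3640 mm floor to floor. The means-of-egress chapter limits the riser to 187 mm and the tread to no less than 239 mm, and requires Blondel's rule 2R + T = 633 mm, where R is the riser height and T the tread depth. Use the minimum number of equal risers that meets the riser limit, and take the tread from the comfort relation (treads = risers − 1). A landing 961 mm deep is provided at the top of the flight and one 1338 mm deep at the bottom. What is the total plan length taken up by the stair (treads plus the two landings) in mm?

⌈3640/187⌉ = 20 risers.
Each riser is 3640/20 = 182 mm (≤ 187 mm).
From 2R + T = 633: T = 633 − 364 = 269 mm.
Going = (20 − 1) × 269 = 5111 mm.
Enclosure = 5111 + 961 + 1338 = 7410 mm.

7410 mm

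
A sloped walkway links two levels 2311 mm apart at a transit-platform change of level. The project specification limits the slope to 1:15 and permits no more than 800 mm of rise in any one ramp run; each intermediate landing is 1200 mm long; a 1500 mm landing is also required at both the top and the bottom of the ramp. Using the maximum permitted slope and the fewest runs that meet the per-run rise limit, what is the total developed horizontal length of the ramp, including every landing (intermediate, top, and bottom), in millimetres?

2311 / 800 = 2.889 → round up to 3 ramp runs. That means 2 intermediate landings.
Ramp run (horizontal) at 1:15: 2311 × 15 = 34665 mm.
2 intermediate landings contribute 2 × 1200 = 2400 mm.
Top and bottom landings: 2 × 1500 = 3000 mm.
Total = 34665 + 2400 + 3000 = 40065 mm.

40065 mm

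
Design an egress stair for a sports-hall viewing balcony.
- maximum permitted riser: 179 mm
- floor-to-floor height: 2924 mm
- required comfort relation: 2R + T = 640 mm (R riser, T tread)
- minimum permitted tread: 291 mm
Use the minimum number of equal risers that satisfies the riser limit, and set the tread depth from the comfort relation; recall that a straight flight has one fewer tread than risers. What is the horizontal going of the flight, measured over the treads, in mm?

2924 / 179 = 16.34, so 17 risers are needed.
R = 2924 ÷ 17 = 172 mm.
Tread T = 640 − 2 × 172 = 296 mm (≥ 291 mm).
Going = (17 − 1) × 296 = 4736 mm.

4736 mm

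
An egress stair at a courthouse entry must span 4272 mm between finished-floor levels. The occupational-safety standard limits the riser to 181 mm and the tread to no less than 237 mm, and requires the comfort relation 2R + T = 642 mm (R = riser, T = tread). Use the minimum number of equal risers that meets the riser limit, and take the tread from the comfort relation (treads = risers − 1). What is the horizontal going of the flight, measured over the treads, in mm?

6578 mm

4272 / 181 = 23.602 → round up to 24 risers.
Riser R = 4272 / 24 = 178 mm, within the 181 mm limit.
T = 642 − 2·178 = 286 mm, which satisfies the 237 mm minimum.
24 risers give 23 treads; going = 23 × 286 = 6578 mm.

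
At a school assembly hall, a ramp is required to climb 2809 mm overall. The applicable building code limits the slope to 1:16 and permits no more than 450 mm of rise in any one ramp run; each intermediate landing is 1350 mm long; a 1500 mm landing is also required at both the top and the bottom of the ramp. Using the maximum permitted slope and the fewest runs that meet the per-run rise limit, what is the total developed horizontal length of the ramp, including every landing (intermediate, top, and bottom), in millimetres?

56044 mm

At most 450 each: 2809/450 = 6.24, giving 7 ramp runs. That means 6 intermediate landings.
Horizontal run for 2809 mm of rise at 1:16 is 2809 × 16 = 44944 mm.
6 intermediate landings contribute 6 × 1350 = 8100 mm.
Top and bottom landings: 2 × 1500 = 3000 mm.
Total = 44944 + 8100 + 3000 = 56044 mm.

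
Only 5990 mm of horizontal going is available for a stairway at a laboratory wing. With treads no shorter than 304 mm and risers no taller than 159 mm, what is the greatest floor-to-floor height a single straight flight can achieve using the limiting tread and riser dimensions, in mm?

3180 mm

5990 / 304 = 19.70, so 19 treads fit.
Risers = treads + 1 = 20.
Maximum height = 20 × 159 = 3180 mm.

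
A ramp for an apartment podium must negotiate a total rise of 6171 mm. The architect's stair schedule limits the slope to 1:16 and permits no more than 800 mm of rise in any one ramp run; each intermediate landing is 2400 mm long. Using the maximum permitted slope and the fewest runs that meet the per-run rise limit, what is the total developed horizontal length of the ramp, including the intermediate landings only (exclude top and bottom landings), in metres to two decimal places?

115.54 m

6171 / 800 = 7.71, so 8 ramp runs are needed. That means 7 intermediate landings.
Ramp run (horizontal) at 1:16: 6171 × 16 = 98736 mm.
Intermediate landings: 7 × 2400 = 16800 mm.
Developed length = 98736 + 16800 = 115536 mm.
= 115.54 m.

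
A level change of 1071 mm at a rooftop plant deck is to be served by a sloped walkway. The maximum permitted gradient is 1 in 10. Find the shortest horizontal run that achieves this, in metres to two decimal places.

10.71 m

Run = rise × 10 = 1071 × 10 = 10710 mm.
10710 mm = 10.71 m.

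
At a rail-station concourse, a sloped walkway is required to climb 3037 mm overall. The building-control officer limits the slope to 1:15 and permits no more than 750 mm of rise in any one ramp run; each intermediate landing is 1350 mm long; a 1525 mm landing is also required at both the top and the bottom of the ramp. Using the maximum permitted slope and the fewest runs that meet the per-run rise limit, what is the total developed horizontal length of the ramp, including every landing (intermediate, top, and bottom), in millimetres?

At most 750 each: 3037/750 = 4.05, giving 5 ramp runs. That means 4 intermediate landings.
Ramp run (horizontal) at 1:15: 3037 × 15 = 45555 mm.
4 intermediate landings contribute 4 × 1350 = 5400 mm.
Top and bottom landings: 2 × 1525 = 3050 mm.
Total = 45555 + 5400 + 3050 = 54005 mm.

54005 mm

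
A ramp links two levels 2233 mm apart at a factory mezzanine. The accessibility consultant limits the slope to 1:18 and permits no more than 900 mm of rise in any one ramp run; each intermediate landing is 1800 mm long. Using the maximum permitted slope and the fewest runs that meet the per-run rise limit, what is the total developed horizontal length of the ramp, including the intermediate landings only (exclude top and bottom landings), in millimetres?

43794 mm

⌈2233/900⌉ = 3 ramp runs. That means 2 intermediate landings.
Ramp run (horizontal) at 1:18: 2233 × 18 = 40194 mm.
Intermediate landings: 2 × 1800 = 3600 mm.
Total developed length = 40194 + 3600 = 43794 mm.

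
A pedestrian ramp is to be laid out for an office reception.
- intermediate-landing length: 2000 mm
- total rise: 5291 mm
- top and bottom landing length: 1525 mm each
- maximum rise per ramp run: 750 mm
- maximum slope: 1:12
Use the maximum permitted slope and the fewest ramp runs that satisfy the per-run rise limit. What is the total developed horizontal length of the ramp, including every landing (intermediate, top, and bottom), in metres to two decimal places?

5291 / 750 = 7.055 → round up to 8 ramp runs. That means 7 intermediate landings.
Horizontal run for 5291 mm of rise at 1:12 is 5291 × 12 = 63492 mm.
Intermediate landings: 7 × 2000 = 14000 mm.
Top and bottom landings: 2 × 1525 = 3050 mm.
Total = 63492 + 14000 + 3050 = 80542 mm.
= 80.54 m.

80.54 m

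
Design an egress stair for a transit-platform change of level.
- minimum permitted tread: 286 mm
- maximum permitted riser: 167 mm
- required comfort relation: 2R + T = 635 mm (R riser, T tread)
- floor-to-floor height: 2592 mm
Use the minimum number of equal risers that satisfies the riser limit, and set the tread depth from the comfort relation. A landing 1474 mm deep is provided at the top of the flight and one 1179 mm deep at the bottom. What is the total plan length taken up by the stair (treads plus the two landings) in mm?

At most 167 each: 2592/167 = 15.52, giving 16 risers.
Each riser is 2592/16 = 162 mm (≤ 167 mm).
T = 635 − 2·162 = 311 mm, which satisfies the 286 mm minimum.
Going = (16 − 1) × 311 = 4665 mm.
Enclosure = 4665 + 1474 + 1179 = 7318 mm.

7318 mm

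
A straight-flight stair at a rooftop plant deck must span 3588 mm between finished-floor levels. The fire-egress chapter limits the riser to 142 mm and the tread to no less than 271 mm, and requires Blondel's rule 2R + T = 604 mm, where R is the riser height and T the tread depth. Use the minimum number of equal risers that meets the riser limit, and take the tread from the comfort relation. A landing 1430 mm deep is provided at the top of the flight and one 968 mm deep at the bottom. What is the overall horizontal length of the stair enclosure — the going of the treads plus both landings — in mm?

⌈3588/142⌉ = 26 risers.
Each riser is 3588/26 = 138 mm (≤ 142 mm).
T = 604 − 2·138 = 328 mm, which satisfies the 271 mm minimum.
26 risers give 25 treads; going = 25 × 328 = 8200 mm.
Add landings: 8200 + 1430 + 968 = 10598 mm.

10598 mm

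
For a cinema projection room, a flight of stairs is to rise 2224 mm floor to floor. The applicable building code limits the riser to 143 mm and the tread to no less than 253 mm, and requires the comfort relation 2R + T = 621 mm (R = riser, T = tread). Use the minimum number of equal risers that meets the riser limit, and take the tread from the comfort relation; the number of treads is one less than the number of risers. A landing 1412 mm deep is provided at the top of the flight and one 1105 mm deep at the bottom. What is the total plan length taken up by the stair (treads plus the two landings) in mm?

7662 mm

⌈2224/143⌉ = 16 risers.
Riser R = 2224 / 16 = 139 mm, within the 143 mm limit.
T = 621 − 2·139 = 343 mm, which satisfies the 253 mm minimum.
Going = (16 − 1) × 343 = 5145 mm.
Add landings: 5145 + 1412 + 1105 = 7662 mm.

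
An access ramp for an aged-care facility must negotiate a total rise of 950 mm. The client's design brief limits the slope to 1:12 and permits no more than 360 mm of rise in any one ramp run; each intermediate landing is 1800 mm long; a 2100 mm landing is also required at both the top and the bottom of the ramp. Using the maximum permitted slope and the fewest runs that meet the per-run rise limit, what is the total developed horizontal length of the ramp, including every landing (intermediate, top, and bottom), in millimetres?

At most 360 each: 950/360 = 2.64, giving 3 ramp runs. That means 2 intermediate landings.
Ramp run (horizontal) at 1:12: 950 × 12 = 11400 mm.
2 intermediate landings contribute 2 × 1800 = 3600 mm.
Top and bottom landings: 2 × 2100 = 4200 mm.
Total = 11400 + 3600 + 4200 = 19200 mm.

19200 mm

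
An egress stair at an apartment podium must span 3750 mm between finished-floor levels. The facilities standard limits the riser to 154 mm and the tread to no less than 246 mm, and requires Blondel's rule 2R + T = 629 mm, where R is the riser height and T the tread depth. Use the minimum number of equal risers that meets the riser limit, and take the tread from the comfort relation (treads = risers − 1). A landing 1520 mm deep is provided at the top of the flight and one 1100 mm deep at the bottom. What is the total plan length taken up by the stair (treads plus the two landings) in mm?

At most 154 each: 3750/154 = 24.35, giving 25 risers.
R = 3750 ÷ 25 = 150 mm.
From 2R + T = 629: T = 629 − 300 = 329 mm.
25 risers give 24 treads; going = 24 × 329 = 7896 mm.
Add landings: 7896 + 1520 + 1100 = 10516 mm.

10516 mm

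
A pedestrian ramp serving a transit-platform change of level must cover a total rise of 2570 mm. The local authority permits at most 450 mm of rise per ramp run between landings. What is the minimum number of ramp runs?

6 runs

2570 / 450 = 5.71, so 6 ramp runs are needed.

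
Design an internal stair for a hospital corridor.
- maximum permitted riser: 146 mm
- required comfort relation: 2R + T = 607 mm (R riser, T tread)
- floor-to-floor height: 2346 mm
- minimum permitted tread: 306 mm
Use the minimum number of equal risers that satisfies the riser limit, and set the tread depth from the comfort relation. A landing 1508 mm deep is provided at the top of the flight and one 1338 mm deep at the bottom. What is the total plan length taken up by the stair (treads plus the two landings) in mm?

⌈2346/146⌉ = 17 risers.
Riser R = 2346 / 17 = 138 mm, within the 146 mm limit.
Tread T = 607 − 2 × 138 = 331 mm (≥ 306 mm).
Going = (17 − 1) × 331 = 5296 mm.
Enclosure = 5296 + 1508 + 1338 = 8142 mm.

8142 mm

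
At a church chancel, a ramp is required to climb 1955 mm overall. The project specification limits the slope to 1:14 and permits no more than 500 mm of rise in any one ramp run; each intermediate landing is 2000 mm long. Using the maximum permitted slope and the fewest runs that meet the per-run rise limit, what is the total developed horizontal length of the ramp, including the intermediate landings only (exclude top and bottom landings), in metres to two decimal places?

1955 / 500 = 3.910 → round up to 4 ramp runs. That means 3 intermediate landings.
Ramp run (horizontal) at 1:14: 1955 × 14 = 27370 mm.
3 intermediate landings contribute 3 × 2000 = 6000 mm.
Total developed length = 27370 + 6000 = 33370 mm.
= 33.37 m.

33.37 m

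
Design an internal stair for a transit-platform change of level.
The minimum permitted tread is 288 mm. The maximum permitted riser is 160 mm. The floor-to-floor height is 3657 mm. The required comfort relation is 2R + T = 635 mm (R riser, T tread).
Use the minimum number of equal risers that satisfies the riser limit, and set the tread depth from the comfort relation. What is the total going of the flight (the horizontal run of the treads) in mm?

3657 / 160 = 22.856 → round up to 23 risers.
R = 3657 ÷ 23 = 159 mm.
Tread T = 635 − 2 × 159 = 317 mm (≥ 288 mm).
Going = (23 − 1) × 317 = 6974 mm.

6974 mm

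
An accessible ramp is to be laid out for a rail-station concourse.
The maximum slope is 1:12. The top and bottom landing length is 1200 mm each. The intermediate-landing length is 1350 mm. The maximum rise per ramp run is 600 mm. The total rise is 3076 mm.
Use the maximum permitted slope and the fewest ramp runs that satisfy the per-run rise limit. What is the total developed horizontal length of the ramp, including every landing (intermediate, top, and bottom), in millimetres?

⌈3076/600⌉ = 6 ramp runs. That means 5 intermediate landings.
Ramp run (horizontal) at 1:12: 3076 × 12 = 36912 mm.
Intermediate landings: 5 × 1350 = 6750 mm.
Top and bottom landings: 2 × 1200 = 2400 mm.
Total = 36912 + 6750 + 2400 = 46062 mm.

46062 mm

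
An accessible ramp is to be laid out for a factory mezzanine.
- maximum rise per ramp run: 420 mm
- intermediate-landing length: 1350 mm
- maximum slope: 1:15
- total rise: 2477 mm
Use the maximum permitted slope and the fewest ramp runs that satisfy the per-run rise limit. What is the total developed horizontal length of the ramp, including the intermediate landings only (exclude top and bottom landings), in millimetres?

2477 / 420 = 5.90, so 6 ramp runs are needed. That means 5 intermediate landings.
Ramp run (horizontal) at 1:15: 2477 × 15 = 37155 mm.
5 intermediate landings contribute 5 × 1350 = 6750 mm.
Developed length = 37155 + 6750 = 43905 mm.

43905 mm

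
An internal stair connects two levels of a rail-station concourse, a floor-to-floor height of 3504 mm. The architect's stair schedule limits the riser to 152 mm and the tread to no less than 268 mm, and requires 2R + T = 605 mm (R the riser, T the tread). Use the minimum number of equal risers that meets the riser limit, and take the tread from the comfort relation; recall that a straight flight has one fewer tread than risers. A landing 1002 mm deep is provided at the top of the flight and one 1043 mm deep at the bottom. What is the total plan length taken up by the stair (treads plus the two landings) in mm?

9244 mm

3504 / 152 = 23.053 → round up to 24 risers.
Each riser is 3504/24 = 146 mm (≤ 152 mm).
From 2R + T = 605: T = 605 − 292 = 313 mm.
Treads = 24 − 1 = 23; going = 23 × 313 = 7199 mm.
Add landings: 7199 + 1002 + 1043 = 9244 mm.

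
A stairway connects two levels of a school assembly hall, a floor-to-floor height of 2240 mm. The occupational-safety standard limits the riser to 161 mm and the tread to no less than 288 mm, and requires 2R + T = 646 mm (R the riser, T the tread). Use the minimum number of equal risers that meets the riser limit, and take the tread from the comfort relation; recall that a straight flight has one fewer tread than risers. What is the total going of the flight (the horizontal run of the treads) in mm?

⌈2240/161⌉ = 14 risers.
Riser R = 2240 / 14 = 160 mm, within the 161 mm limit.
From 2R + T = 646: T = 646 − 320 = 326 mm.
Going = (14 − 1) × 326 = 4238 mm.

4238 mm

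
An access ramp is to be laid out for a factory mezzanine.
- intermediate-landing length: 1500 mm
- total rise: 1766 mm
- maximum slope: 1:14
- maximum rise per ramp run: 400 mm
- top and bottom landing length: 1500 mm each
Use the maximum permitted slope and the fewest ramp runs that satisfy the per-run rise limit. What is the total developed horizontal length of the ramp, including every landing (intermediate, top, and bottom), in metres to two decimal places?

At most 400 each: 1766/400 = 4.42, giving 5 ramp runs. That means 4 intermediate landings.
Horizontal run for 1766 mm of rise at 1:14 is 1766 × 14 = 24724 mm.
Intermediate landings: 4 × 1500 = 6000 mm.
Top and bottom landings: 2 × 1500 = 3000 mm.
Total = 24724 + 6000 + 3000 = 33724 mm.
= 33.72 m.

33.72 m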